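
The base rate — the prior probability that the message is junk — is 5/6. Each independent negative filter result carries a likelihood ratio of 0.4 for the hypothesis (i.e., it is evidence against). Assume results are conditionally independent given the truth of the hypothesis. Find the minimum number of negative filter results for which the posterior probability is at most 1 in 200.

Prior odds: (5/6) ÷ (1/6) = 5.
Likelihood ratio per negative filter result = 0.4.
Target posterior odds = 0.005/0.995 = 1/199.
Need 5 × 0.4ⁿ ≤ 1/199, i.e. 0.4ⁿ ≤ 1/995.
0.4⁷ = 128/78125 is still above 1/995 but 0.4⁸ = 256/390625 is at or below it, so n = 8.

8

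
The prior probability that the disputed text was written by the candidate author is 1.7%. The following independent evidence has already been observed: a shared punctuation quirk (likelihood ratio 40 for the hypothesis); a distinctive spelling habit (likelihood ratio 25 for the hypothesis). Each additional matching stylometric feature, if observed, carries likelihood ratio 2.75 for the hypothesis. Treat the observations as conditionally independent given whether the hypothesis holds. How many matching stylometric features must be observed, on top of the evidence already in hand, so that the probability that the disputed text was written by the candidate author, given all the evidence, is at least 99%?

Prior odds = 0.017/0.983 = 17/983.
Combined Bayes factor of the evidence already in hand = 40 × 25 = 1000.
Odds after that evidence = (17/983) × 1000 = 17000/983.
Target odds = 0.99/0.01 = 99.
Need 2.75ⁿ ≥ 99 ÷ (17000/983) = 97317/17000.
2.75¹ = 2.75 falls short of 97317/17000 but 2.75² = 7.5625 reaches it, so n = 2.

2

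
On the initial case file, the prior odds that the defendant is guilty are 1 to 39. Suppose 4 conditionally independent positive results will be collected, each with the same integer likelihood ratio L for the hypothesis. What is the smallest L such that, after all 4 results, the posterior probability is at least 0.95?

6

Prior odds = 1/39.
Target odds = 0.95/0.05 = 19.
Need L⁴ ≥ 19 ÷ (1/39) = 741.
5⁴ = 625 < 741 ≤ 1296 = 6⁴, so L = 6.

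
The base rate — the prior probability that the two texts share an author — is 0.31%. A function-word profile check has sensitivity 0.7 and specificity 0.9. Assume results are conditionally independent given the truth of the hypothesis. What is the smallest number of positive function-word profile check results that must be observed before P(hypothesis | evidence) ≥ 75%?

Prior odds: 0.0031 ÷ 0.9969 = 31/9969.
False-positive rate = 1 − 0.9 = 0.1; likelihood ratio of a positive = 0.7/0.1 = 7.
Target odds: 0.75 ÷ 0.25 = 3.
Require 7ⁿ ≥ 3 ÷ (31/9969) = 29907/31.
7³ = 343 falls short of 29907/31 but 7⁴ = 2401 reaches it, so n = 4.

4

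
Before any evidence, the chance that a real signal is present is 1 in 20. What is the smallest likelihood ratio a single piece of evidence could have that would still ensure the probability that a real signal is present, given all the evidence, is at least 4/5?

Prior odds = 0.05/0.95 = 1/19.
Target odds = 0.8/0.2 = 4.
Required Bayes factor = 4 ÷ (1/19) = 76.

76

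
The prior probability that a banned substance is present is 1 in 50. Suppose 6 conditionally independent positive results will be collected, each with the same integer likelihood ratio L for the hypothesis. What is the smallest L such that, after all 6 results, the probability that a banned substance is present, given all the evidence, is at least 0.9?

Prior odds = 0.02/0.98 = 1/49.
Target odds = 0.9/0.1 = 9.
Need L⁶ ≥ 9 ÷ (1/49) = 441.
2⁶ = 64 < 441 ≤ 729 = 3⁶, so L = 3.

3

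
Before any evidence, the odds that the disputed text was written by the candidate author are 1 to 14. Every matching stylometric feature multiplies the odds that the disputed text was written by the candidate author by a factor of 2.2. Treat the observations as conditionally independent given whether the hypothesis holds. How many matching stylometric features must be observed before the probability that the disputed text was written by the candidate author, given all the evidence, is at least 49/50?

9

Prior odds = 1/14.
Likelihood ratio per matching stylometric feature = 2.2.
Target odds: 0.98 ÷ 0.02 = 49.
Require 2.2ⁿ ≥ 49 ÷ (1/14) = 686.
2.2⁸ = 214358881/390625 falls short of 686 but 2.2⁹ ≈1207.27 reaches it, so n = 9.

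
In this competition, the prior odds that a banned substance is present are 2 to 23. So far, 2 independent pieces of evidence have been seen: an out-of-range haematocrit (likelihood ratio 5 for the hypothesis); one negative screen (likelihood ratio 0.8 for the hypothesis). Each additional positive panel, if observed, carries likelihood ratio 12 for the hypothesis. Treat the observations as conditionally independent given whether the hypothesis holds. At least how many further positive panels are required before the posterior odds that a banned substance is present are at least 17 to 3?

Prior odds = 2/23.
Combined Bayes factor of the evidence already in hand = 5 × 0.8 = 4.
Odds after that evidence = (2/23) × 4 = 8/23.
Target odds = 17/3.
Need 12ⁿ ≥ 17/3 ÷ (8/23) = 391/24.
12¹ = 12 falls short of 391/24 but 12² = 144 reaches it, so n = 2.

2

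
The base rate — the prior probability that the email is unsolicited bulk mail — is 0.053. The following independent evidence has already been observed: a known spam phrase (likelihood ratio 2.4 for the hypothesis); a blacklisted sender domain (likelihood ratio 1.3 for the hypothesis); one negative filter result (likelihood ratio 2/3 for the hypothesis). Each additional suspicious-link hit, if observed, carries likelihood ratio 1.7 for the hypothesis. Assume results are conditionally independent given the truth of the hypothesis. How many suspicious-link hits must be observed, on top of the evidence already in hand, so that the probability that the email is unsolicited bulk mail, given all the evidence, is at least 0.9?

Prior odds = 0.053/0.947 = 53/947.
Combined Bayes factor of the evidence already in hand = 2.4 × 1.3 × (2/3) = 2.08.
Odds after that evidence = (53/947) × 2.08 = 2756/23675.
Target odds = 0.9/0.1 = 9.
Need 1.7ⁿ ≥ 9 ÷ (2756/23675) = 213075/2756.
1.7⁸ ≈69.7576 falls short of 213075/2756 but 1.7⁹ ≈118.588 reaches it, so n = 9.

9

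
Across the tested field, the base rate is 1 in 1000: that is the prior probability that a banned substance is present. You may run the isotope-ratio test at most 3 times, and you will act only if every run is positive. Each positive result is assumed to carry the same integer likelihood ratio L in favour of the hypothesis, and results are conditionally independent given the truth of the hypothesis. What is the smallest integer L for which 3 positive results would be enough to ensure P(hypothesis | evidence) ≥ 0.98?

Prior odds = 0.001/0.999 = 1/999.
Target odds = 0.98/0.02 = 49.
Need L³ ≥ 49 ÷ (1/999) = 48951.
36³ = 46656 < 48951 ≤ 50653 = 37³, so L = 37.

37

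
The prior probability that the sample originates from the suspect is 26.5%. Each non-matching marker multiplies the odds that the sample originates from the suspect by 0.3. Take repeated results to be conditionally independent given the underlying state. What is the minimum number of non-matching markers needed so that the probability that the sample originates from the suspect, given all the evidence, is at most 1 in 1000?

Prior odds = 0.265/0.735 = 53/147.
Likelihood ratio per non-matching marker = 0.3.
Target posterior odds = 0.001/0.999 = 1/999.
Require 0.3ⁿ ≤ 1/999 ÷ (53/147) = 49/17649.
0.3⁴ = 0.0081 is still above 49/17649 but 0.3⁵ = 243/100000 is at or below it, so n = 5.

5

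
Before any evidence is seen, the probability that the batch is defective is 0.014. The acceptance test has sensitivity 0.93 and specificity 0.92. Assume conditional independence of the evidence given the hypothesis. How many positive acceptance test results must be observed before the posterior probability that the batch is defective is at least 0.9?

Prior odds: 0.014 ÷ 0.986 = 7/493.
False-positive rate = 1 − 0.92 = 0.08; likelihood ratio of a positive = 0.93/0.08 = 11.625.
Target odds: 0.9 ÷ 0.1 = 9.
Need (7/493) × 11.625ⁿ ≥ 9, i.e. 11.625ⁿ ≥ 4437/7.
11.625² = 135.140625 falls short of 4437/7 but 11.625³ = 804357/512 reaches it, so n = 3.

3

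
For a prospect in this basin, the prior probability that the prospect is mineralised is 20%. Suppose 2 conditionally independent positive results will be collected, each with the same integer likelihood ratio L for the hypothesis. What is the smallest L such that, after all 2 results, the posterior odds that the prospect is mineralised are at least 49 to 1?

14

Prior odds = 0.2/0.8 = 0.25.
Target odds = 49.
Need L² ≥ 49 ÷ 0.25 = 196.
13² = 169 < 196 ≤ 196 = 14², so L = 14.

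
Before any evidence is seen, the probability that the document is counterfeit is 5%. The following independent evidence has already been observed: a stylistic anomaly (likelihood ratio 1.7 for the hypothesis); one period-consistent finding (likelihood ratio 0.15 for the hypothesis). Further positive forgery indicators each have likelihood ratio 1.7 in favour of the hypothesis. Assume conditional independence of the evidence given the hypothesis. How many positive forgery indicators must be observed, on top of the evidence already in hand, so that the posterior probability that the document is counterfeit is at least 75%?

11

Prior odds = 0.05/0.95 = 1/19.
Combined Bayes factor of the evidence already in hand = 1.7 × 0.15 = 0.255.
Odds after that evidence = (1/19) × 0.255 = 51/3800.
Target odds = 0.75/0.25 = 3.
Need 1.7ⁿ ≥ 3 ÷ (51/3800) = 3800/17.
1.7¹⁰ ≈201.599 falls short of 3800/17 but 1.7¹¹ ≈342.719 reaches it, so n = 11.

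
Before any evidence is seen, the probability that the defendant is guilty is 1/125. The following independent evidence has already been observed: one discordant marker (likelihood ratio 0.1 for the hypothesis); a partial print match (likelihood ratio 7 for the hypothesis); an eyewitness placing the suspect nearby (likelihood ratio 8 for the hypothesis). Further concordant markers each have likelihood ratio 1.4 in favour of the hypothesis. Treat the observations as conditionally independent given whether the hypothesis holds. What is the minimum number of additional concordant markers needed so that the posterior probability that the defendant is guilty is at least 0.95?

Prior odds = 0.008/0.992 = 1/124.
Combined Bayes factor of the evidence already in hand = 0.1 × 7 × 8 = 5.6.
Odds after that evidence = (1/124) × 5.6 = 7/155.
Target odds = 0.95/0.05 = 19.
Need 1.4ⁿ ≥ 19 ÷ (7/155) = 2945/7.
1.4¹⁷ ≈304.913 falls short of 2945/7 but 1.4¹⁸ ≈426.879 reaches it, so n = 18.

18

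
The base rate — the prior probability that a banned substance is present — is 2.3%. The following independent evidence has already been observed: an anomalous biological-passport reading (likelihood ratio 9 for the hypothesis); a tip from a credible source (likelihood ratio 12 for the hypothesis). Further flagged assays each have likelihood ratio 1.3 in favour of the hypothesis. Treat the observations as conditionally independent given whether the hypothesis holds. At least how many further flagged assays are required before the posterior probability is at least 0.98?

Prior odds = 0.023/0.977 = 23/977.
Combined Bayes factor of the evidence already in hand = 9 × 12 = 108.
Odds after that evidence = (23/977) × 108 = 2484/977.
Target odds = 0.98/0.02 = 49.
Need 1.3ⁿ ≥ 49 ÷ (2484/977) = 47873/2484.
1.3¹¹ ≈17.9216 falls short of 47873/2484 but 1.3¹² ≈23.2981 reaches it, so n = 12.

12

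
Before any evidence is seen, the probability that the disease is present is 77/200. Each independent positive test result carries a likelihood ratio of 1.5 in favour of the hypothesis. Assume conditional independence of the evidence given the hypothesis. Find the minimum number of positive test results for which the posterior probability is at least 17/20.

6

Prior odds: 0.385 ÷ 0.615 = 77/123.
Likelihood ratio per positive test result = 1.5.
Target posterior odds = 0.85/0.15 = 17/3.
Need (77/123) × 1.5ⁿ ≥ 17/3, i.e. 1.5ⁿ ≥ 697/77.
1.5⁵ = 7.59375 falls short of 697/77 but 1.5⁶ = 11.390625 reaches it, so n = 6.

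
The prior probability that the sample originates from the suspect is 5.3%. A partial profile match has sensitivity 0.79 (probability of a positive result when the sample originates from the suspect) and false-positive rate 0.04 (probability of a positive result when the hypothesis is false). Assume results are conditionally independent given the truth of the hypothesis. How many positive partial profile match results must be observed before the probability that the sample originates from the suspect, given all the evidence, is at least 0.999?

4

Prior odds = 0.053/0.947 = 53/947.
Likelihood ratio of a positive result = 0.79/0.04 = 19.75.
Target posterior odds = 0.999/0.001 = 999.
Require 19.75ⁿ ≥ 999 ÷ (53/947) = 946053/53.
19.75³ = 7703.734375 falls short of 946053/53 but 19.75⁴ = 38950081/256 reaches it, so n = 4.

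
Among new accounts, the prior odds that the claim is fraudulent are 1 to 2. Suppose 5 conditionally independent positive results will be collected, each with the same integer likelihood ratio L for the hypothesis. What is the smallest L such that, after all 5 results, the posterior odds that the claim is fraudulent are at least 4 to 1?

Prior odds = 0.5.
Target odds = 4.
Need L⁵ ≥ 4 ÷ 0.5 = 8.
1⁵ = 1 < 8 ≤ 32 = 2⁵, so L = 2.

2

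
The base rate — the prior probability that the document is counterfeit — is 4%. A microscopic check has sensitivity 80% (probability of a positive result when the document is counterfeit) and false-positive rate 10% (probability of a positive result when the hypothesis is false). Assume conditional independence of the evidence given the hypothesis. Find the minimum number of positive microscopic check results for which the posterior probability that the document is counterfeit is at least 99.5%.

5

Prior odds: 0.04 ÷ 0.96 = 1/24.
Likelihood ratio of a positive result = 0.8/0.1 = 8.
Target odds: 0.995 ÷ 0.005 = 199.
Need (1/24) × 8ⁿ ≥ 199, i.e. 8ⁿ ≥ 4776.
8⁴ = 4096 falls short of 4776 but 8⁵ = 32768 reaches it, so n = 5.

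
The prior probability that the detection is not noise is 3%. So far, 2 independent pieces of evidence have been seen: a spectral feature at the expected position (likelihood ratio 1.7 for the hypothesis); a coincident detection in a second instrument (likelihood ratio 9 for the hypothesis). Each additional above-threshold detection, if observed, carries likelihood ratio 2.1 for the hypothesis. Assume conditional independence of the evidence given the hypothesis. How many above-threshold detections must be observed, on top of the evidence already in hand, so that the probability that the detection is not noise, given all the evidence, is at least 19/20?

5

Prior odds = 0.03/0.97 = 3/97.
Combined Bayes factor of the evidence already in hand = 1.7 × 9 = 15.3.
Odds after that evidence = (3/97) × 15.3 = 459/970.
Target odds = 0.95/0.05 = 19.
Need 2.1ⁿ ≥ 19 ÷ (459/970) = 18430/459.
2.1⁴ = 19.4481 falls short of 18430/459 but 2.1⁵ = 4084101/100000 reaches it, so n = 5.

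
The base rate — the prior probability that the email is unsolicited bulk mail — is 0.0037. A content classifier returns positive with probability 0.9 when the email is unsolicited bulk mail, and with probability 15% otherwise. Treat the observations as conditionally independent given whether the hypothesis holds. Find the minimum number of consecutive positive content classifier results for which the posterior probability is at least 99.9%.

7

Prior odds: 0.0037 ÷ 0.9963 = 37/9963.
Likelihood ratio of a positive result = 0.9/0.15 = 6.
Target odds: 0.999 ÷ 0.001 = 999.
Require 6ⁿ ≥ 999 ÷ (37/9963) = 269001.
6⁶ = 46656 falls short of 269001 but 6⁷ = 279936 reaches it, so n = 7.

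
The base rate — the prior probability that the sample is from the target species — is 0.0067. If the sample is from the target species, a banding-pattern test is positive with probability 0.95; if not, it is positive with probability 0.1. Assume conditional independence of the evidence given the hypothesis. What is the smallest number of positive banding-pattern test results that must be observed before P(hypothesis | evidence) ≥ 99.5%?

Prior odds = 0.0067/0.9933 = 67/9933.
Likelihood ratio of a positive = 0.95/0.1 = 9.5.
Target posterior odds = 0.995/0.005 = 199.
Need (67/9933) × 9.5ⁿ ≥ 199, i.e. 9.5ⁿ ≥ 1976667/67.
9.5⁴ = 8145.0625 falls short of 1976667/67 but 9.5⁵ = 77378.09375 reaches it, so n = 5.

5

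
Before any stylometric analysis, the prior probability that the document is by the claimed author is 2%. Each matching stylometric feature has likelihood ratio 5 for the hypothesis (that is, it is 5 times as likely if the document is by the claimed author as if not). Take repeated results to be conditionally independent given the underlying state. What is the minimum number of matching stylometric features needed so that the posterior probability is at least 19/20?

Prior odds = 0.02/0.98 = 1/49.
Likelihood ratio per matching stylometric feature = 5.
Target posterior odds = 0.95/0.05 = 19.
Need (1/49) × 5ⁿ ≥ 19, i.e. 5ⁿ ≥ 931.
5⁴ = 625 falls short of 931 but 5⁵ = 3125 reaches it, so n = 5.

5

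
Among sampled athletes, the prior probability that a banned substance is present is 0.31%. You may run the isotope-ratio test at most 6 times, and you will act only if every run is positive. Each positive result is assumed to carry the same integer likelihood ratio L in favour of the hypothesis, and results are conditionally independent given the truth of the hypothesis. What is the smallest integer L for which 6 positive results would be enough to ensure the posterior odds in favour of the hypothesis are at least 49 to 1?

6

Prior odds = 0.0031/0.9969 = 31/9969.
Target odds = 49.
Need L⁶ ≥ 49 ÷ (31/9969) = 488481/31.
5⁶ = 15625 < 488481/31 ≤ 46656 = 6⁶, so L = 6.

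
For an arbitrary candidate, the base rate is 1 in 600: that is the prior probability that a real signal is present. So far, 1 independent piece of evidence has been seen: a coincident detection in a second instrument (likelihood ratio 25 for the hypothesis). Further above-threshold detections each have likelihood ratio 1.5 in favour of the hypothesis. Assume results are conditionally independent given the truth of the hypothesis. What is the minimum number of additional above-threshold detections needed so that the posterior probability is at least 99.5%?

21

Prior odds = (1/600)/(599/600) = 1/599.
Bayes factor of the evidence already in hand = 25.
Odds after that evidence = (1/599) × 25 = 25/599.
Target odds = 0.995/0.005 = 199.
Need 1.5ⁿ ≥ 199 ÷ (25/599) = 4768.04.
1.5²⁰ ≈3325.26 falls short of 4768.04 but 1.5²¹ ≈4987.89 reaches it, so n = 21.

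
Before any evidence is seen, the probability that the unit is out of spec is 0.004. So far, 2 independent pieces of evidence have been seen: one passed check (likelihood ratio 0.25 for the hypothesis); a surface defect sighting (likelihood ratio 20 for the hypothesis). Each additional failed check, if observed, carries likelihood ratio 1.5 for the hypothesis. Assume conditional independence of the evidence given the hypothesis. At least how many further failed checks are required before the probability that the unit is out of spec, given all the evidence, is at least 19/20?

Prior odds = 0.004/0.996 = 1/249.
Combined Bayes factor of the evidence already in hand = 0.25 × 20 = 5.
Odds after that evidence = (1/249) × 5 = 5/249.
Target odds = 0.95/0.05 = 19.
Need 1.5ⁿ ≥ 19 ÷ (5/249) = 946.2.
1.5¹⁶ = 43046721/65536 falls short of 946.2 but 1.5¹⁷ = 129140163/131072 reaches it, so n = 17.

17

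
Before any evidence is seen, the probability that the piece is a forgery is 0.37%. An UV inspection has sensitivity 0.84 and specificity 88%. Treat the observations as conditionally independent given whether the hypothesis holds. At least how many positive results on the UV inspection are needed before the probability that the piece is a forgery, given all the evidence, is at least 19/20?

Prior odds = 0.0037/0.9963 = 37/9963.
False-positive rate = 1 − 0.88 = 0.12; likelihood ratio of a positive = 0.84/0.12 = 7.
Target odds: 0.95 ÷ 0.05 = 19.
Require 7ⁿ ≥ 19 ÷ (37/9963) = 189297/37.
7⁴ = 2401 falls short of 189297/37 but 7⁵ = 16807 reaches it, so n = 5.

5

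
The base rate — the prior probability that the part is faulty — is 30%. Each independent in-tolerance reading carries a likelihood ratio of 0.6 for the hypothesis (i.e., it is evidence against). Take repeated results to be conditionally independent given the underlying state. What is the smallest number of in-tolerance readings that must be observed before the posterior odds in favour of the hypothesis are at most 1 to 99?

Prior odds = 0.3/0.7 = 3/7.
Likelihood ratio per in-tolerance reading = 0.6.
Target odds = 1/99.
Need (3/7) × 0.6ⁿ ≤ 1/99, i.e. 0.6ⁿ ≤ 7/297.
0.6⁷ = 2187/78125 is still above 7/297 but 0.6⁸ = 6561/390625 is at or below it, so n = 8.

8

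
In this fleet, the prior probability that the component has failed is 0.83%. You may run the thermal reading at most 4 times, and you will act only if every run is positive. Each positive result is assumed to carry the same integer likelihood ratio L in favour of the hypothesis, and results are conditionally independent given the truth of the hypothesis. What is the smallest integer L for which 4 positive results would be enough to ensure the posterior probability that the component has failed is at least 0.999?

19

Prior odds = 0.0083/0.9917 = 83/9917.
Target odds = 0.999/0.001 = 999.
Need L⁴ ≥ 999 ÷ (83/9917) = 9907083/83.
18⁴ = 104976 < 9907083/83 ≤ 130321 = 19⁴, so L = 19.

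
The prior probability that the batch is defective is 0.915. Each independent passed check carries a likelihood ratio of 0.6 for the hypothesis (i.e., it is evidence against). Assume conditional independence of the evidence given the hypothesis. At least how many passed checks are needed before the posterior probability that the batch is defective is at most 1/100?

Prior odds: 0.915 ÷ 0.085 = 183/17.
Likelihood ratio per passed check = 0.6.
Target odds: 0.01 ÷ 0.99 = 1/99.
Require 0.6ⁿ ≤ 1/99 ÷ (183/17) = 17/18117.
0.6¹³ ≈0.00130607 is still above 17/18117 but 0.6¹⁴ ≈0.000783642 is at or below it, so n = 14.

14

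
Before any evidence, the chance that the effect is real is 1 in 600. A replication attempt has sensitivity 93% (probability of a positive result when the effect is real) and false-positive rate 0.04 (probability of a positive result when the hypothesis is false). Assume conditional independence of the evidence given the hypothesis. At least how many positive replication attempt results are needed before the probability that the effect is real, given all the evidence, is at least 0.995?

4

Prior odds = (1/600)/(599/600) = 1/599.
Likelihood ratio of a positive result = 0.93/0.04 = 23.25.
Target posterior odds = 0.995/0.005 = 199.
Need (1/599) × 23.25ⁿ ≥ 199, i.e. 23.25ⁿ ≥ 119201.
23.25³ = 804357/64 falls short of 119201 but 23.25⁴ = 74805201/256 reaches it, so n = 4.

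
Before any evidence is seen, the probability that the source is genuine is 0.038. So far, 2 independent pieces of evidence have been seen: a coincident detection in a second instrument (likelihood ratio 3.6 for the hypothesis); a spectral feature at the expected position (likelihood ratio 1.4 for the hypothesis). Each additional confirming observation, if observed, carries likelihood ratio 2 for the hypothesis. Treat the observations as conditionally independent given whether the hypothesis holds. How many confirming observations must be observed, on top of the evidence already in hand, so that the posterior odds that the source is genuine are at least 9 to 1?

Prior odds = 0.038/0.962 = 19/481.
Combined Bayes factor of the evidence already in hand = 3.6 × 1.4 = 5.04.
Odds after that evidence = (19/481) × 5.04 = 2394/12025.
Target odds = 9.
Need 2ⁿ ≥ 9 ÷ (2394/12025) = 12025/266.
2⁵ = 32 falls short of 12025/266 but 2⁶ = 64 reaches it, so n = 6.

6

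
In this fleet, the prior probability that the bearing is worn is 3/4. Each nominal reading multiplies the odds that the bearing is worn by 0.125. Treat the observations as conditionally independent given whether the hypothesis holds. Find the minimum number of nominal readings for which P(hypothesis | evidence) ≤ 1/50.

Prior odds: 0.75 ÷ 0.25 = 3.
Likelihood ratio per nominal reading = 0.125.
Target odds: 0.02 ÷ 0.98 = 1/49.
Need 3 × 0.125ⁿ ≤ 1/49, i.e. 0.125ⁿ ≤ 1/147.
0.125² = 0.015625 is still above 1/147 but 0.125³ = 0.001953125 is at or below it, so n = 3.

3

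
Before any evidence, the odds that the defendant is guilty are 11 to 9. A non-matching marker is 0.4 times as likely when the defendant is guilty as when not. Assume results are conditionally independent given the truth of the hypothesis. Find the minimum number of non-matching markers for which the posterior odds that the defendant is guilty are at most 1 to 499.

Prior odds = 11/9.
Likelihood ratio per non-matching marker = 0.4.
Target odds = 1/499.
Require 0.4ⁿ ≤ 1/499 ÷ (11/9) = 9/5489.
0.4⁶ = 64/15625 is still above 9/5489 but 0.4⁷ = 128/78125 is at or below it, so n = 7.

7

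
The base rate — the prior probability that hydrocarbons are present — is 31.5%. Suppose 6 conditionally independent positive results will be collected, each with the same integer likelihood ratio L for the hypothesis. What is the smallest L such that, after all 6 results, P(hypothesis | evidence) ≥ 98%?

3

Prior odds = 0.315/0.685 = 63/137.
Target odds = 0.98/0.02 = 49.
Need L⁶ ≥ 49 ÷ (63/137) = 959/9.
2⁶ = 64 < 959/9 ≤ 729 = 3⁶, so L = 3.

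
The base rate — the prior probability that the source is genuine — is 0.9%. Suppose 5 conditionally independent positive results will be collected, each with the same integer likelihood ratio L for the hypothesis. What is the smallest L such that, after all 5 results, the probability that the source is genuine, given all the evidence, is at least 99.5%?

Prior odds = 0.009/0.991 = 9/991.
Target odds = 0.995/0.005 = 199.
Need L⁵ ≥ 199 ÷ (9/991) = 197209/9.
7⁵ = 16807 < 197209/9 ≤ 32768 = 8⁵, so L = 8.

8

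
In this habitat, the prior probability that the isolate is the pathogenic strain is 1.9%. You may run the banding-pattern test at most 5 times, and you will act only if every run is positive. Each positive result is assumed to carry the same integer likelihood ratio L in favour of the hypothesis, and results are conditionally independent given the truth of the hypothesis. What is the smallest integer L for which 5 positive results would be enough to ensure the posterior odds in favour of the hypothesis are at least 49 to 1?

5

Prior odds = 0.019/0.981 = 19/981.
Target odds = 49.
Need L⁵ ≥ 49 ÷ (19/981) = 48069/19.
4⁵ = 1024 < 48069/19 ≤ 3125 = 5⁵, so L = 5.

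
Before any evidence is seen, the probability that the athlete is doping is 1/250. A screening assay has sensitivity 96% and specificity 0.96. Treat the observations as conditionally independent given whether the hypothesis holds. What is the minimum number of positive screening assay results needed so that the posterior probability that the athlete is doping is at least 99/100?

Prior odds: 0.004 ÷ 0.996 = 1/249.
False-positive rate = 1 − 0.96 = 0.04; likelihood ratio of a positive = 0.96/0.04 = 24.
Target posterior odds = 0.99/0.01 = 99.
Need (1/249) × 24ⁿ ≥ 99, i.e. 24ⁿ ≥ 24651.
24³ = 13824 falls short of 24651 but 24⁴ = 331776 reaches it, so n = 4.

4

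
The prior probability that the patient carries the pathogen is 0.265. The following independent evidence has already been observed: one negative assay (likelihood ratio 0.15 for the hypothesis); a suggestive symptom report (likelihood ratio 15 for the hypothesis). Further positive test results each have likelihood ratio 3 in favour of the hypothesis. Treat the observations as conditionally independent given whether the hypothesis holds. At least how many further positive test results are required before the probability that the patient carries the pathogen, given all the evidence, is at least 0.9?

3

Prior odds = 0.265/0.735 = 53/147.
Combined Bayes factor of the evidence already in hand = 0.15 × 15 = 2.25.
Odds after that evidence = (53/147) × 2.25 = 159/196.
Target odds = 0.9/0.1 = 9.
Need 3ⁿ ≥ 9 ÷ (159/196) = 588/53.
3² = 9 falls short of 588/53 but 3³ = 27 reaches it, so n = 3.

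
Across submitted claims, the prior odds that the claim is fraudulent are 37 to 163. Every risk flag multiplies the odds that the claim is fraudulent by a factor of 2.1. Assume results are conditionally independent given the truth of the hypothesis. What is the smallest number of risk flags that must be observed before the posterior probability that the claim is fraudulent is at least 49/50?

Prior odds = 37/163.
Likelihood ratio per risk flag = 2.1.
Target odds: 0.98 ÷ 0.02 = 49.
Need (37/163) × 2.1ⁿ ≥ 49, i.e. 2.1ⁿ ≥ 7987/37.
2.1⁷ ≈180.109 falls short of 7987/37 but 2.1⁸ ≈378.229 reaches it, so n = 8.

8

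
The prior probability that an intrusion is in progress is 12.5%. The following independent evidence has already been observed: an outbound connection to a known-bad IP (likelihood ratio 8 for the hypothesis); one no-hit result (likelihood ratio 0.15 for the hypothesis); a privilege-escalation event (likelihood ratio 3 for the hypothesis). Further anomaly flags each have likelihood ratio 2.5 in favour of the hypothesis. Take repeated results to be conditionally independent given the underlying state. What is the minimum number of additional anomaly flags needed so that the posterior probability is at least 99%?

6

Prior odds = 0.125/0.875 = 1/7.
Combined Bayes factor of the evidence already in hand = 8 × 0.15 × 3 = 3.6.
Odds after that evidence = (1/7) × 3.6 = 18/35.
Target odds = 0.99/0.01 = 99.
Need 2.5ⁿ ≥ 99 ÷ (18/35) = 192.5.
2.5⁵ = 97.65625 falls short of 192.5 but 2.5⁶ = 244.140625 reaches it, so n = 6.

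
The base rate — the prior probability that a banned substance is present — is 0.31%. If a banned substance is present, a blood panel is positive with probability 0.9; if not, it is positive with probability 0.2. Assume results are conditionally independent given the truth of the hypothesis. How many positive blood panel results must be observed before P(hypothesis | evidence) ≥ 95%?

Prior odds: 0.0031 ÷ 0.9969 = 31/9969.
Likelihood ratio of a positive = 0.9/0.2 = 4.5.
Target odds: 0.95 ÷ 0.05 = 19.
Need (31/9969) × 4.5ⁿ ≥ 19, i.e. 4.5ⁿ ≥ 189411/31.
4.5⁵ = 1845.28125 falls short of 189411/31 but 4.5⁶ = 8303.765625 reaches it, so n = 6.

6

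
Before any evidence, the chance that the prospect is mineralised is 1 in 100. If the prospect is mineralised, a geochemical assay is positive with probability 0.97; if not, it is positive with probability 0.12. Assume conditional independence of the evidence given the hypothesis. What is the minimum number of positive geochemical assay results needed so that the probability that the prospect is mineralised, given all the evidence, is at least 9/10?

Prior odds: 0.01 ÷ 0.99 = 1/99.
Likelihood ratio of a positive = 0.97/0.12 = 97/12.
Target posterior odds = 0.9/0.1 = 9.
Require (97/12)ⁿ ≥ 9 ÷ (1/99) = 891.
(97/12)³ = 912673/1728 falls short of 891 but (97/12)⁴ = 88529281/20736 reaches it, so n = 4.

4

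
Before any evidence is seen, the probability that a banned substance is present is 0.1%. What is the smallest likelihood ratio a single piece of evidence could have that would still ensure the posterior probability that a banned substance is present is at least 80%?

Prior odds = 0.001/0.999 = 1/999.
Target odds = 0.8/0.2 = 4.
Required Bayes factor = 4 ÷ (1/999) = 3996.

3996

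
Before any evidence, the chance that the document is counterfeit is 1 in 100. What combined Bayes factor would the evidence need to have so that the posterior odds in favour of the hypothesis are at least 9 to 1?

891

Prior odds = 0.01/0.99 = 1/99.
Target odds = 9.
Required Bayes factor = 9 ÷ (1/99) = 891.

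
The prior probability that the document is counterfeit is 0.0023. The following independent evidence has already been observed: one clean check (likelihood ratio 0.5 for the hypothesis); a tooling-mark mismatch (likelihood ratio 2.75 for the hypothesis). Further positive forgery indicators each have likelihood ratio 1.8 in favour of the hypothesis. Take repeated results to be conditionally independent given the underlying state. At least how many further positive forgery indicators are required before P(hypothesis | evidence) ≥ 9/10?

14

Prior odds = 0.0023/0.9977 = 23/9977.
Combined Bayes factor of the evidence already in hand = 0.5 × 2.75 = 1.375.
Odds after that evidence = (23/9977) × 1.375 = 23/7256.
Target odds = 0.9/0.1 = 9.
Need 1.8ⁿ ≥ 9 ÷ (23/7256) = 65304/23.
1.8¹³ ≈2082.3 falls short of 65304/23 but 1.8¹⁴ ≈3748.13 reaches it, so n = 14.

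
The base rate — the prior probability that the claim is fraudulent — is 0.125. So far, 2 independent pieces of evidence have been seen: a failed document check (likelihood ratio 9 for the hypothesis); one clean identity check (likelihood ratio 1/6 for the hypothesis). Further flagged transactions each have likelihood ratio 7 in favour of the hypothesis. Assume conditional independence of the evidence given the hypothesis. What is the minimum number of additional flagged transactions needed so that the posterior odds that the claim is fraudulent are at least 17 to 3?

2

Prior odds = 0.125/0.875 = 1/7.
Combined Bayes factor of the evidence already in hand = 9 × (1/6) = 1.5.
Odds after that evidence = (1/7) × 1.5 = 3/14.
Target odds = 17/3.
Need 7ⁿ ≥ 17/3 ÷ (3/14) = 238/9.
7¹ = 7 falls short of 238/9 but 7² = 49 reaches it, so n = 2.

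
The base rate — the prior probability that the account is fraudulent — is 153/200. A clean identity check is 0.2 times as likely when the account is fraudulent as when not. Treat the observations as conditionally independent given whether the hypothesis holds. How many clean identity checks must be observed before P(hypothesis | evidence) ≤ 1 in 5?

Prior odds: 0.765 ÷ 0.235 = 153/47.
Likelihood ratio per clean identity check = 0.2.
Target odds: 0.2 ÷ 0.8 = 0.25.
Require 0.2ⁿ ≤ 0.25 ÷ (153/47) = 47/612.
0.2¹ = 0.2 is still above 47/612 but 0.2² = 0.04 is at or below it, so n = 2.

2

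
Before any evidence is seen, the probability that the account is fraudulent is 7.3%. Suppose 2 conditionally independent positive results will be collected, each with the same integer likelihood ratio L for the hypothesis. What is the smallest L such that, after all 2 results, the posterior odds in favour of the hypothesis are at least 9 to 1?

11

Prior odds = 0.073/0.927 = 73/927.
Target odds = 9.
Need L² ≥ 9 ÷ (73/927) = 8343/73.
10² = 100 < 8343/73 ≤ 121 = 11², so L = 11.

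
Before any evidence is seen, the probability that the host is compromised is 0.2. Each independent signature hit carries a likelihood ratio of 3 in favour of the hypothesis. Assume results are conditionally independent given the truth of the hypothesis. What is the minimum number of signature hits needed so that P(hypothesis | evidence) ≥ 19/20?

4

Prior odds: 0.2 ÷ 0.8 = 0.25.
Likelihood ratio per signature hit = 3.
Target posterior odds = 0.95/0.05 = 19.
Need 0.25 × 3ⁿ ≥ 19, i.e. 3ⁿ ≥ 76.
3³ = 27 falls short of 76 but 3⁴ = 81 reaches it, so n = 4.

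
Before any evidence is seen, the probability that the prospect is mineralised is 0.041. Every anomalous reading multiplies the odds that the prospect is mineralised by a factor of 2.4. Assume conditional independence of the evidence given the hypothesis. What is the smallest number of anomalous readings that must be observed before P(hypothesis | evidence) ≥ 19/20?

Prior odds: 0.041 ÷ 0.959 = 41/959.
Likelihood ratio per anomalous reading = 2.4.
Target odds: 0.95 ÷ 0.05 = 19.
Need (41/959) × 2.4ⁿ ≥ 19, i.e. 2.4ⁿ ≥ 18221/41.
2.4⁶ = 2985984/15625 falls short of 18221/41 but 2.4⁷ = 35831808/78125 reaches it, so n = 7.

7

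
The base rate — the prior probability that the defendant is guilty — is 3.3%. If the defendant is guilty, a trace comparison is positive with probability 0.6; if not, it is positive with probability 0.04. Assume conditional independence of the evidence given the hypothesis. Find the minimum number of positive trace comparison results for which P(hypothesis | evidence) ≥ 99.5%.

4

Prior odds = 0.033/0.967 = 33/967.
Likelihood ratio of a positive = 0.6/0.04 = 15.
Target odds: 0.995 ÷ 0.005 = 199.
Need (33/967) × 15ⁿ ≥ 199, i.e. 15ⁿ ≥ 192433/33.
15³ = 3375 falls short of 192433/33 but 15⁴ = 50625 reaches it, so n = 4.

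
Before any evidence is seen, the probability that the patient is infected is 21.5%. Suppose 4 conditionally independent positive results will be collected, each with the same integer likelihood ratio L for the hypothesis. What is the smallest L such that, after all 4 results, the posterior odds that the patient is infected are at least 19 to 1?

3

Prior odds = 0.215/0.785 = 43/157.
Target odds = 19.
Need L⁴ ≥ 19 ÷ (43/157) = 2983/43.
2⁴ = 16 < 2983/43 ≤ 81 = 3⁴, so L = 3.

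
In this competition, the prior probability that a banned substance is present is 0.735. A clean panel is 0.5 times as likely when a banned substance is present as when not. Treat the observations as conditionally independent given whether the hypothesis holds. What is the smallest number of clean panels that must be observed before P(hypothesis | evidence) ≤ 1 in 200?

Prior odds = 0.735/0.265 = 147/53.
Likelihood ratio per clean panel = 0.5.
Target posterior odds = 0.005/0.995 = 1/199.
Require 0.5ⁿ ≤ 1/199 ÷ (147/53) = 53/29253.
0.5⁹ = 0.001953125 is still above 53/29253 but 0.5¹⁰ = 1/1024 is at or below it, so n = 10.

10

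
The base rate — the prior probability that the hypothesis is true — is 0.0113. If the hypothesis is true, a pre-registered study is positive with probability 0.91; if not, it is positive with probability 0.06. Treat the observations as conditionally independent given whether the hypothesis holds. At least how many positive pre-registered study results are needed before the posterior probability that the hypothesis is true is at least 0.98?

4

Prior odds = 0.0113/0.9887 = 113/9887.
Likelihood ratio of a positive = 0.91/0.06 = 91/6.
Target posterior odds = 0.98/0.02 = 49.
Require (91/6)ⁿ ≥ 49 ÷ (113/9887) = 484463/113.
(91/6)³ = 753571/216 falls short of 484463/113 but (91/6)⁴ = 68574961/1296 reaches it, so n = 4.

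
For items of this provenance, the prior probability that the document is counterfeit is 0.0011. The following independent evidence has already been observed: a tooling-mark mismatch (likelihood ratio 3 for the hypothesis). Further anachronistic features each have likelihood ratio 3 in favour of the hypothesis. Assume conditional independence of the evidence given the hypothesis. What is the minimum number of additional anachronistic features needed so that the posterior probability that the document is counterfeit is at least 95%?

8

Prior odds = 0.0011/0.9989 = 11/9989.
Bayes factor of the evidence already in hand = 3.
Odds after that evidence = (11/9989) × 3 = 33/9989.
Target odds = 0.95/0.05 = 19.
Need 3ⁿ ≥ 19 ÷ (33/9989) = 189791/33.
3⁷ = 2187 falls short of 189791/33 but 3⁸ = 6561 reaches it, so n = 8.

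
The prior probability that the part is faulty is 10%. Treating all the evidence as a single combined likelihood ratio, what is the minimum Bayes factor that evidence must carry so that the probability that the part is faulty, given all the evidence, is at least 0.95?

Prior odds = 0.1/0.9 = 1/9.
Target odds = 0.95/0.05 = 19.
Required Bayes factor = 19 ÷ (1/9) = 171.

171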